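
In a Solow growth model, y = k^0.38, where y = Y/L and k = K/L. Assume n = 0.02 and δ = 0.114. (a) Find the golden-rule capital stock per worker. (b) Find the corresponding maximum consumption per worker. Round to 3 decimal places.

(a) k_gold ≈ 5.372; (b) c_gold ≈ 1.174

Break-even investment rate: n + δ = 0.02 + 0.114 = 0.134.
At the golden rule the marginal product of capital equals n+δ: 0.38·k^(0.38−1) = 0.134. Solving, k_gold = (0.38/0.134)^(1/0.62) ≈ 5.3719.
y_gold = 5.3719^0.38 ≈ 1.8943; c_gold = y_gold − 0.134·k_gold ≈ 1.1745.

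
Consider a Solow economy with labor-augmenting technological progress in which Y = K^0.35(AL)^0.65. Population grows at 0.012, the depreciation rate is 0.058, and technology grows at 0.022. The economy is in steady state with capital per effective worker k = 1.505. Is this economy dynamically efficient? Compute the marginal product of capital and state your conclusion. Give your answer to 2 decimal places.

dynamically efficient; MPK ≈ 0.27

The effective depreciation rate is n + g + δ = 0.012 + 0.022 + 0.058 = 0.092.
MPK = 0.35·k^(0.35−1) = 0.35·1.505^(-0.65) ≈ 0.2683.
MPK > 0.092, so the economy is dynamically efficient (under-saving).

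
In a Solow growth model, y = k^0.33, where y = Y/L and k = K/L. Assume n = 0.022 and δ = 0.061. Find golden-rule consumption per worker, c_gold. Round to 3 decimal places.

n + δ = 0.022 + 0.061 = 0.083.
At the golden rule the marginal product of capital equals n+δ: 0.33·k^(0.33−1) = 0.083. Solving, k_gold = (0.33/0.083)^(1/0.67) ≈ 7.8466.
y_gold = 7.8466^0.33 ≈ 1.9735.
c_gold = y_gold − (n+δ)·k_gold = 1.9735 − 0.083·7.8466 ≈ 1.3223.

c_gold ≈ 1.322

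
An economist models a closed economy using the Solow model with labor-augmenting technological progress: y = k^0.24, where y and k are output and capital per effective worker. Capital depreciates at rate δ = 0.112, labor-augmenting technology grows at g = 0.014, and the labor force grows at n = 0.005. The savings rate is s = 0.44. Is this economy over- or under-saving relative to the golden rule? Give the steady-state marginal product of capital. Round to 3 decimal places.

n + g + δ = 0.005 + 0.014 + 0.112 = 0.131.
Steady-state k*: s·k^0.24 = 0.131·k gives k* = (0.44/0.131)^(1/0.76) ≈ 4.9243.
MPK = 0.24·4.9243^(-0.76) ≈ 0.0715.
MPK < n+g+δ = 0.131, so the economy is dynamically inefficient (over-saving).

over-saving; MPK ≈ 0.071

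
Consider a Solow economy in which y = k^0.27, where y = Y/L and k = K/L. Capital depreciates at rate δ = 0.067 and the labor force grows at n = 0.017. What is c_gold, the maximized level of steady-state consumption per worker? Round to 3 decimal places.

c_gold ≈ 1.124

The effective depreciation rate is n + δ = 0.017 + 0.067 = 0.084.
Golden rule sets MPK = n+δ: 0.27·k^(0.27−1) = 0.084, so k_gold = (0.27/0.084)^(1/0.73) ≈ 4.9504.
y_gold = 4.9504^0.27 ≈ 1.5401.
c_gold = y_gold − (n+δ)·k_gold = 1.5401 − 0.084·4.9504 ≈ 1.1243.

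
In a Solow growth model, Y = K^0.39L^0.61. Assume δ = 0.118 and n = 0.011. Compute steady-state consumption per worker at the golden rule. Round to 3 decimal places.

c_gold ≈ 1.237

Capital per worker breaks even when investment replaces (n + δ)·k; here n + δ = 0.129.
At the golden rule the marginal product of capital equals n+δ: 0.39·k^(0.39−1) = 0.129. Solving, k_gold = (0.39/0.129)^(1/0.61) ≈ 6.1329.
y_gold = 6.1329^0.39 ≈ 2.0286.
c_gold = y_gold − (n+δ)·k_gold = 2.0286 − 0.129·6.1329 ≈ 1.2374.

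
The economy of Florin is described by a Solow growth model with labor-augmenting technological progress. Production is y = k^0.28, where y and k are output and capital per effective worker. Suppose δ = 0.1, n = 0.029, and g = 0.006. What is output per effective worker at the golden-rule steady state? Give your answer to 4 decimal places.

n + g + δ = 0.029 + 0.006 + 0.1 = 0.135.
Setting f'(k) = n+g+δ gives 0.28·k^(0.28−1) = 0.135, hence k_gold = (0.28/0.135)^(1/0.72) ≈ 2.7544.
Output: y_gold = k_gold^0.28 = 2.7544^0.28 ≈ 1.3280.

y_gold ≈ 1.3280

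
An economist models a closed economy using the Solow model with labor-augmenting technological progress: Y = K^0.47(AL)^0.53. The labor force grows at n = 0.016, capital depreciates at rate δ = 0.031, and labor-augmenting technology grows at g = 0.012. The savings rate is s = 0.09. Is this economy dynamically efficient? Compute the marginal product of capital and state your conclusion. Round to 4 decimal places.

dynamically efficient; MPK ≈ 0.3081

Break-even investment rate: n + g + δ = 0.016 + 0.012 + 0.031 = 0.059.
Steady-state k*: s·k^0.47 = 0.059·k gives k* = (0.09/0.059)^(1/0.53) ≈ 2.2183.
MPK = 0.47·2.2183^(-0.53) ≈ 0.3081.
MPK > n+g+δ = 0.059, so the economy is dynamically efficient (under-saving).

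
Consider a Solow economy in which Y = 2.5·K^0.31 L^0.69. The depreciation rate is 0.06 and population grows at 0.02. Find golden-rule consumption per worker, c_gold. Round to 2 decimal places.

Break-even investment rate: n + δ = 0.02 + 0.06 = 0.08.
At the golden rule the marginal product of capital equals n+δ: 0.31·2.5·k^(0.31−1) = 0.08. Solving, k_gold = (0.31·2.5/0.08)^(1/0.69) ≈ 26.8715.
y_gold = 2.5·26.8715^0.31 ≈ 6.9346.
c_gold = y_gold − (n+δ)·k_gold = 6.9346 − 0.08·26.8715 ≈ 4.7849.

c_gold ≈ 4.78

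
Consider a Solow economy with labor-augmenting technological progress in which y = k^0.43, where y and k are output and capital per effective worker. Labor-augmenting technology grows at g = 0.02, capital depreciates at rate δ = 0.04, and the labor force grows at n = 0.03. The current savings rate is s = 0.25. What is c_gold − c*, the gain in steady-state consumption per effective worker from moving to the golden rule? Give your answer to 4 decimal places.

Break-even investment rate: n + g + δ = 0.03 + 0.02 + 0.04 = 0.09.
Current steady state (s = 0.25): k* = (0.25/0.09)^(1/0.57) ≈ 6.0037, y* = 6.0037^0.43 ≈ 2.1613, c* = (1−0.25)·2.1613 ≈ 1.6210.
At the golden rule the marginal product of capital equals n+g+δ: 0.43·k^(0.43−1) = 0.09. Solving, k_gold = (0.43/0.09)^(1/0.57) ≈ 15.5462.
y_gold = 15.5462^0.43 ≈ 3.2539, c_gold = y_gold − 0.09·k_gold ≈ 1.8547.
Gain: Δc = 1.8547 − 1.6210 ≈ 0.2337.

Δc ≈ 0.2337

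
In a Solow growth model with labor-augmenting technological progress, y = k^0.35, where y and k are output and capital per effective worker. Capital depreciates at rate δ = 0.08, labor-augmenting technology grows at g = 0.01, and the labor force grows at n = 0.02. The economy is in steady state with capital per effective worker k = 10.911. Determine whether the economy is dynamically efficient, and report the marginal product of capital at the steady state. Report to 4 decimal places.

dynamically inefficient; MPK ≈ 0.0740

n + g + δ = 0.02 + 0.01 + 0.08 = 0.11.
MPK = 0.35·k^(0.35−1) = 0.35·10.911^(-0.65) ≈ 0.0740.
MPK < 0.11, so the economy is dynamically inefficient (over-saving).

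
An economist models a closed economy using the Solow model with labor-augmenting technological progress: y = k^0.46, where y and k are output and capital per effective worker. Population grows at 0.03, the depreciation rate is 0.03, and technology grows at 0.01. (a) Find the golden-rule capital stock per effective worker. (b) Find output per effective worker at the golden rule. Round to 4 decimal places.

(a) k_gold ≈ 32.6727; (b) y_gold ≈ 4.9719

Break-even investment rate: n + g + δ = 0.03 + 0.01 + 0.03 = 0.07.
Setting f'(k) = n+g+δ gives 0.46·k^(0.46−1) = 0.07, hence k_gold = (0.46/0.07)^(1/0.54) ≈ 32.6727.
y_gold = 32.6727^0.46 ≈ 4.9719.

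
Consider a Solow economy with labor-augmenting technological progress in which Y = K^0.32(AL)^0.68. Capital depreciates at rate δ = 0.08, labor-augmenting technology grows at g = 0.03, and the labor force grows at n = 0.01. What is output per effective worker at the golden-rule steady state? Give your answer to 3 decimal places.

y_gold ≈ 1.587

Capital per effective worker breaks even when investment replaces (n + g + δ)·k; here n + g + δ = 0.12.
Maximizing c = f(k) − (n+g+δ)·k gives f'(k) = n+g+δ, i.e. 0.32·k^(0.32−1) = 0.12, so k_gold = (0.32/0.12)^(1/0.68) ≈ 4.2308.
Output: y_gold = k_gold^0.32 = 4.2308^0.32 ≈ 1.5866.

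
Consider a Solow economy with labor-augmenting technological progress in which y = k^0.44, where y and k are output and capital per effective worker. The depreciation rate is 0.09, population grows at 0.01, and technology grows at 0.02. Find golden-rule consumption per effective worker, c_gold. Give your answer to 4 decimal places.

c_gold ≈ 1.5543

n + g + δ = 0.01 + 0.02 + 0.09 = 0.12.
Maximizing c = f(k) − (n+g+δ)·k gives f'(k) = n+g+δ, i.e. 0.44·k^(0.44−1) = 0.12, so k_gold = (0.44/0.12)^(1/0.56) ≈ 10.1772.
y_gold = 10.1772^0.44 ≈ 2.7756.
c_gold = y_gold − (n+g+δ)·k_gold = 2.7756 − 0.12·10.1772 ≈ 1.5543.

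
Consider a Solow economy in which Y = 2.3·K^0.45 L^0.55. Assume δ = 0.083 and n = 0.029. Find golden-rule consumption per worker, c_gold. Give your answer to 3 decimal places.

Capital per worker breaks even when investment replaces (n + δ)·k; here n + δ = 0.112.
Golden rule sets MPK = n+δ: 0.45·2.3·k^(0.45−1) = 0.112, so k_gold = (0.45·2.3/0.112)^(1/0.55) ≈ 56.9979.
y_gold = 2.3·56.9979^0.45 ≈ 14.1861.
c_gold = y_gold − (n+δ)·k_gold = 14.1861 − 0.112·56.9979 ≈ 7.8024.

c_gold ≈ 7.802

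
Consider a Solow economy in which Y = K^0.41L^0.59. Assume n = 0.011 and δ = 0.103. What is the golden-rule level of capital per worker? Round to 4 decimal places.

k_gold ≈ 8.7532

The effective depreciation rate is n + δ = 0.011 + 0.103 = 0.114.
Maximizing c = f(k) − (n+δ)·k gives f'(k) = n+δ, i.e. 0.41·k^(0.41−1) = 0.114, so k_gold = (0.41/0.114)^(1/0.59) ≈ 8.7532.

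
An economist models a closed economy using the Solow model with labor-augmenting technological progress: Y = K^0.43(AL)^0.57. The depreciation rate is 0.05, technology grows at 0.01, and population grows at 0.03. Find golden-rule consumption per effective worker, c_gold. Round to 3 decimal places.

Capital per effective worker breaks even when investment replaces (n + g + δ)·k; here n + g + δ = 0.09.
Maximizing c = f(k) − (n+g+δ)·k gives f'(k) = n+g+δ, i.e. 0.43·k^(0.43−1) = 0.09, so k_gold = (0.43/0.09)^(1/0.57) ≈ 15.5462.
y_gold = 15.5462^0.43 ≈ 3.2539.
c_gold = y_gold − (n+g+δ)·k_gold = 3.2539 − 0.09·15.5462 ≈ 1.8547.

c_gold ≈ 1.855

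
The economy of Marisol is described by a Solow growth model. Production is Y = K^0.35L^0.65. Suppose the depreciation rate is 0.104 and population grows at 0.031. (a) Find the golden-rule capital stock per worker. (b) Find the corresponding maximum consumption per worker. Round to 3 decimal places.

Capital per worker breaks even when investment replaces (n + δ)·k; here n + δ = 0.135.
Golden rule sets MPK = n+δ: 0.35·k^(0.35−1) = 0.135, so k_gold = (0.35/0.135)^(1/0.65) ≈ 4.3303.
y_gold = 4.3303^0.35 ≈ 1.6702; c_gold = y_gold − 0.135·k_gold ≈ 1.0857.

(a) k_gold ≈ 4.330; (b) c_gold ≈ 1.086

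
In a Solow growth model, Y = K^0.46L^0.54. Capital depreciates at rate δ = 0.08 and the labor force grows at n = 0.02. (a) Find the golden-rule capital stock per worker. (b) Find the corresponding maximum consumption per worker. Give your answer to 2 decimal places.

The effective depreciation rate is n + δ = 0.02 + 0.08 = 0.1.
Golden rule sets MPK = n+δ: 0.46·k^(0.46−1) = 0.1, so k_gold = (0.46/0.1)^(1/0.54) ≈ 16.8783.
y_gold = 16.8783^0.46 ≈ 3.6692; c_gold = y_gold − 0.1·k_gold ≈ 1.9814.

(a) k_gold ≈ 16.88; (b) c_gold ≈ 1.98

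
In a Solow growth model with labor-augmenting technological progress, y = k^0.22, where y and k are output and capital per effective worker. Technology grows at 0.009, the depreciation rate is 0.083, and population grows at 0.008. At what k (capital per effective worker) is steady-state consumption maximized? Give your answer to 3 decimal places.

Capital per effective worker breaks even when investment replaces (n + g + δ)·k; here n + g + δ = 0.1.
At the golden rule the marginal product of capital equals n+g+δ: 0.22·k^(0.22−1) = 0.1. Solving, k_gold = (0.22/0.1)^(1/0.78) ≈ 2.7479.

k_gold ≈ 2.748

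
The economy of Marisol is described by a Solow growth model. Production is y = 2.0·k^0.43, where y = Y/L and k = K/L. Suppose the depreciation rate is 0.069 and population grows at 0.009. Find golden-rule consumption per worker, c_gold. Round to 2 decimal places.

The effective depreciation rate is n + δ = 0.009 + 0.069 = 0.078.
At the golden rule the marginal product of capital equals n+δ: 0.43·2.0·k^(0.43−1) = 0.078. Solving, k_gold = (0.43·2.0/0.078)^(1/0.57) ≈ 67.4184.
y_gold = 2.0·67.4184^0.43 ≈ 12.2294.
c_gold = y_gold − (n+δ)·k_gold = 12.2294 − 0.078·67.4184 ≈ 6.9708.

c_gold ≈ 6.97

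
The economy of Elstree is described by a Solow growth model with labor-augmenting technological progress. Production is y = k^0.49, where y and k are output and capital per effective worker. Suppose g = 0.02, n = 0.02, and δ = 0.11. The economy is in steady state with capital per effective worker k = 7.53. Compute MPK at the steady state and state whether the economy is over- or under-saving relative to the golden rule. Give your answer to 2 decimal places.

Break-even investment rate: n + g + δ = 0.02 + 0.02 + 0.11 = 0.15.
MPK = 0.49·k^(0.49−1) = 0.49·7.53^(-0.51) ≈ 0.1750.
MPK > 0.15, so the economy is dynamically efficient (under-saving).

under-saving; MPK ≈ 0.17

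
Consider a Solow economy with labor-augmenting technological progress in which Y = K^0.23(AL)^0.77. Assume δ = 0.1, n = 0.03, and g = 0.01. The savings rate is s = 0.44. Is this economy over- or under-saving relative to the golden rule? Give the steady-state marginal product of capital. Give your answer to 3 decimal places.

over-saving; MPK ≈ 0.073

Capital per effective worker breaks even when investment replaces (n + g + δ)·k; here n + g + δ = 0.14.
Steady-state k*: s·k^0.23 = 0.14·k gives k* = (0.44/0.14)^(1/0.77) ≈ 4.4246.
MPK = 0.23·4.4246^(-0.77) ≈ 0.0732.
MPK < n+g+δ = 0.14, so the economy is dynamically inefficient (over-saving).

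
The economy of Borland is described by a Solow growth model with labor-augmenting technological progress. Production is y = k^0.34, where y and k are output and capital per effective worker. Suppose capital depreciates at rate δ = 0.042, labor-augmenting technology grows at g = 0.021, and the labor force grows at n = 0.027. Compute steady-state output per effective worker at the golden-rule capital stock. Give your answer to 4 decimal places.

y_gold ≈ 1.9832

The effective depreciation rate is n + g + δ = 0.027 + 0.021 + 0.042 = 0.09.
Setting f'(k) = n+g+δ gives 0.34·k^(0.34−1) = 0.09, hence k_gold = (0.34/0.09)^(1/0.66) ≈ 7.4920.
Output: y_gold = k_gold^0.34 = 7.4920^0.34 ≈ 1.9832.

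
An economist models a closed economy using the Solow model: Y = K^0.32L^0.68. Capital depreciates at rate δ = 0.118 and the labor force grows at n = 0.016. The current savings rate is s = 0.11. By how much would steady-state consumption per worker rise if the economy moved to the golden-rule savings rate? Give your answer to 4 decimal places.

Δc ≈ 0.2132

Capital per worker breaks even when investment replaces (n + δ)·k; here n + δ = 0.134.
Current steady state (s = 0.11): k* = (0.11/0.134)^(1/0.68) ≈ 0.7481, y* = 0.7481^0.32 ≈ 0.9113, c* = (1−0.11)·0.9113 ≈ 0.8111.
At the golden rule the marginal product of capital equals n+δ: 0.32·k^(0.32−1) = 0.134. Solving, k_gold = (0.32/0.134)^(1/0.68) ≈ 3.5971.
y_gold = 3.5971^0.32 ≈ 1.5063, c_gold = y_gold − 0.134·k_gold ≈ 1.0243.
Gain: Δc = 1.0243 − 0.8111 ≈ 0.2132.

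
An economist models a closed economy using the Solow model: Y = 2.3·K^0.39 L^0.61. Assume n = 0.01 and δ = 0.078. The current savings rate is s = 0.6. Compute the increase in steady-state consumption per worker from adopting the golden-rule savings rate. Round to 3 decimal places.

Δc ≈ 0.844

The effective depreciation rate is n + δ = 0.01 + 0.078 = 0.088.
Current steady state (s = 0.6): k* = (0.6·2.3/0.088)^(1/0.61) ≈ 91.1310, y* = 2.3·91.1310^0.39 ≈ 13.3659, c* = (1−0.6)·13.3659 ≈ 5.3464.
Golden rule sets MPK = n+δ: 0.39·2.3·k^(0.39−1) = 0.088, so k_gold = (0.39·2.3/0.088)^(1/0.61) ≈ 44.9746.
y_gold = 2.3·44.9746^0.39 ≈ 10.1481, c_gold = y_gold − 0.088·k_gold ≈ 6.1903.
Gain: Δc = 6.1903 − 5.3464 ≈ 0.8440.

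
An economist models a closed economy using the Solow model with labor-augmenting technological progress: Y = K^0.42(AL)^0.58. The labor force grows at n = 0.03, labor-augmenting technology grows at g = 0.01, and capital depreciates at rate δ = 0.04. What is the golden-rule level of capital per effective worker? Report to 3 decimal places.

k_gold ≈ 17.444

n + g + δ = 0.03 + 0.01 + 0.04 = 0.08.
Maximizing c = f(k) − (n+g+δ)·k gives f'(k) = n+g+δ, i.e. 0.42·k^(0.42−1) = 0.08, so k_gold = (0.42/0.08)^(1/0.58) ≈ 17.4443.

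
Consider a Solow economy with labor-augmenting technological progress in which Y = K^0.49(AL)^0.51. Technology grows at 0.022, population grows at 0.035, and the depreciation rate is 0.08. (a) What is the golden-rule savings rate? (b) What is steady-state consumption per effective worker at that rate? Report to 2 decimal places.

(a) s_gold = 0.49; (b) c_gold ≈ 1.74

Break-even investment rate: n + g + δ = 0.035 + 0.022 + 0.08 = 0.137.
For Cobb-Douglas, s_gold equals capital's share: s_gold = 0.49.
Golden rule sets MPK = n+g+δ: 0.49·k^(0.49−1) = 0.137, so k_gold = (0.49/0.137)^(1/0.51) ≈ 12.1688.
y_gold = 12.1688^0.49 ≈ 3.4023; c_gold = (1−0.49)·y_gold ≈ 1.7352.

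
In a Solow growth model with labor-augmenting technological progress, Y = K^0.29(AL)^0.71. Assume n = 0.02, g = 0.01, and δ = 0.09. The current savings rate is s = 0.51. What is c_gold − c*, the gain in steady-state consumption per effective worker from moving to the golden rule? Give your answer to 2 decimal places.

Break-even investment rate: n + g + δ = 0.02 + 0.01 + 0.09 = 0.12.
Current steady state (s = 0.51): k* = (0.51/0.12)^(1/0.71) ≈ 7.6746, y* = 7.6746^0.29 ≈ 1.8058, c* = (1−0.51)·1.8058 ≈ 0.8848.
Setting f'(k) = n+g+δ gives 0.29·k^(0.29−1) = 0.12, hence k_gold = (0.29/0.12)^(1/0.71) ≈ 3.4653.
y_gold = 3.4653^0.29 ≈ 1.4339, c_gold = y_gold − 0.12·k_gold ≈ 1.0181.
Gain: Δc = 1.0181 − 0.8848 ≈ 0.1332.

Δc ≈ 0.13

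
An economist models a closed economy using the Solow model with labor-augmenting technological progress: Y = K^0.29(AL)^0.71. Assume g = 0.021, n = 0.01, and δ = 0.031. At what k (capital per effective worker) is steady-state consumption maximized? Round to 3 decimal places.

k_gold ≈ 8.784

Capital per effective worker breaks even when investment replaces (n + g + δ)·k; here n + g + δ = 0.062.
Setting f'(k) = n+g+δ gives 0.29·k^(0.29−1) = 0.062, hence k_gold = (0.29/0.062)^(1/0.71) ≈ 8.7836.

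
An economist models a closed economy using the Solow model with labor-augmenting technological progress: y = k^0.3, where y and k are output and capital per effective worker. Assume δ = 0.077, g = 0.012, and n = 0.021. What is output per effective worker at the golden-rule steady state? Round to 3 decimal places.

y_gold ≈ 1.537

The effective depreciation rate is n + g + δ = 0.021 + 0.012 + 0.077 = 0.11.
Maximizing c = f(k) − (n+g+δ)·k gives f'(k) = n+g+δ, i.e. 0.3·k^(0.3−1) = 0.11, so k_gold = (0.3/0.11)^(1/0.7) ≈ 4.1925.
Output: y_gold = k_gold^0.3 = 4.1925^0.3 ≈ 1.5372.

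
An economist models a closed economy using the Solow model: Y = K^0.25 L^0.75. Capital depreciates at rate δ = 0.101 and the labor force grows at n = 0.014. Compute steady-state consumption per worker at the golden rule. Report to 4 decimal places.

c_gold ≈ 0.9716

n + δ = 0.014 + 0.101 = 0.115.
Maximizing c = f(k) − (n+δ)·k gives f'(k) = n+δ, i.e. 0.25·k^(0.25−1) = 0.115, so k_gold = (0.25/0.115)^(1/0.75) ≈ 2.8162.
y_gold = 2.8162^0.25 ≈ 1.2954.
c_gold = y_gold − (n+δ)·k_gold = 1.2954 − 0.115·2.8162 ≈ 0.9716.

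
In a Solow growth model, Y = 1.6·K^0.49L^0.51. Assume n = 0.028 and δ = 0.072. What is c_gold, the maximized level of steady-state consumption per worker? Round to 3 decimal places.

Break-even investment rate: n + δ = 0.028 + 0.072 = 0.1.
Setting f'(k) = n+δ gives 0.49·1.6·k^(0.49−1) = 0.1, hence k_gold = (0.49·1.6/0.1)^(1/0.51) ≈ 56.6971.
y_gold = 1.6·56.6971^0.49 ≈ 11.5708.
c_gold = y_gold − (n+δ)·k_gold = 11.5708 − 0.1·56.6971 ≈ 5.9011.

c_gold ≈ 5.901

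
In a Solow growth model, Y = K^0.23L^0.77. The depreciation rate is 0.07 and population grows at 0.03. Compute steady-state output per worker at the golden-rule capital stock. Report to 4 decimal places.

Capital per worker breaks even when investment replaces (n + δ)·k; here n + δ = 0.1.
At the golden rule the marginal product of capital equals n+δ: 0.23·k^(0.23−1) = 0.1. Solving, k_gold = (0.23/0.1)^(1/0.77) ≈ 2.9497.
Output: y_gold = k_gold^0.23 = 2.9497^0.23 ≈ 1.2825.

y_gold ≈ 1.2825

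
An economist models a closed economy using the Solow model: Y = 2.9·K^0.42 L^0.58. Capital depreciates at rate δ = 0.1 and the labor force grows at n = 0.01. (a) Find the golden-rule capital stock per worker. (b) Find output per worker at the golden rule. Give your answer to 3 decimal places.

(a) k_gold ≈ 63.160; (b) y_gold ≈ 16.542

Capital per worker breaks even when investment replaces (n + δ)·k; here n + δ = 0.11.
At the golden rule the marginal product of capital equals n+δ: 0.42·2.9·k^(0.42−1) = 0.11. Solving, k_gold = (0.42·2.9/0.11)^(1/0.58) ≈ 63.1595.
y_gold = 2.9·63.1595^0.42 ≈ 16.5418.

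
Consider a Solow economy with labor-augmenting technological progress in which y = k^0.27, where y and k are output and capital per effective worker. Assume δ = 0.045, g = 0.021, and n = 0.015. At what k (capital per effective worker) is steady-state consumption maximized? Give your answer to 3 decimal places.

k_gold ≈ 5.203

Capital per effective worker breaks even when investment replaces (n + g + δ)·k; here n + g + δ = 0.081.
Maximizing c = f(k) − (n+g+δ)·k gives f'(k) = n+g+δ, i.e. 0.27·k^(0.27−1) = 0.081, so k_gold = (0.27/0.081)^(1/0.73) ≈ 5.2032.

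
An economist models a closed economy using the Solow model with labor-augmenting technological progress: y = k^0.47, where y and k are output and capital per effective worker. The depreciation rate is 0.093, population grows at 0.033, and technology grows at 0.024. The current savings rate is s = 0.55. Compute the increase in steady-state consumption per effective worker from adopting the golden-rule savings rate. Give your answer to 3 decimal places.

Δc ≈ 0.035

The effective depreciation rate is n + g + δ = 0.033 + 0.024 + 0.093 = 0.15.
Current steady state (s = 0.55): k* = (0.55/0.15)^(1/0.53) ≈ 11.6055, y* = 11.6055^0.47 ≈ 3.1651, c* = (1−0.55)·3.1651 ≈ 1.4243.
Golden rule sets MPK = n+g+δ: 0.47·k^(0.47−1) = 0.15, so k_gold = (0.47/0.15)^(1/0.53) ≈ 8.6270.
y_gold = 8.6270^0.47 ≈ 2.7533, c_gold = y_gold − 0.15·k_gold ≈ 1.4593.
Gain: Δc = 1.4593 − 1.4243 ≈ 0.0349.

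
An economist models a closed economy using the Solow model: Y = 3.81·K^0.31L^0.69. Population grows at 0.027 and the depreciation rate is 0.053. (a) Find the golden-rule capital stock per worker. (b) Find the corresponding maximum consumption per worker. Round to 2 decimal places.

(a) k_gold ≈ 49.49; (b) c_gold ≈ 8.81

Break-even investment rate: n + δ = 0.027 + 0.053 = 0.08.
At the golden rule the marginal product of capital equals n+δ: 0.31·3.81·k^(0.31−1) = 0.08. Solving, k_gold = (0.31·3.81/0.08)^(1/0.69) ≈ 49.4866.
y_gold = 3.81·49.4866^0.31 ≈ 12.7707; c_gold = y_gold − 0.08·k_gold ≈ 8.8118.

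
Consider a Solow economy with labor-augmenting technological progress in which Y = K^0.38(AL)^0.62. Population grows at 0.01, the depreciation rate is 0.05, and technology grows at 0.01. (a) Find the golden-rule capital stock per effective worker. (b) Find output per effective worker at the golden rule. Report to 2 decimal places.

The effective depreciation rate is n + g + δ = 0.01 + 0.01 + 0.05 = 0.07.
Setting f'(k) = n+g+δ gives 0.38·k^(0.38−1) = 0.07, hence k_gold = (0.38/0.07)^(1/0.62) ≈ 15.3101.
y_gold = 15.3101^0.38 ≈ 2.8203.

(a) k_gold ≈ 15.31; (b) y_gold ≈ 2.82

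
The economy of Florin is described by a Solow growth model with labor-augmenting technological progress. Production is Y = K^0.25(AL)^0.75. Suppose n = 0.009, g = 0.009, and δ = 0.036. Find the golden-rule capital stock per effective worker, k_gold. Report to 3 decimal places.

k_gold ≈ 7.716

Capital per effective worker breaks even when investment replaces (n + g + δ)·k; here n + g + δ = 0.054.
At the golden rule the marginal product of capital equals n+g+δ: 0.25·k^(0.25−1) = 0.054. Solving, k_gold = (0.25/0.054)^(1/0.75) ≈ 7.7160.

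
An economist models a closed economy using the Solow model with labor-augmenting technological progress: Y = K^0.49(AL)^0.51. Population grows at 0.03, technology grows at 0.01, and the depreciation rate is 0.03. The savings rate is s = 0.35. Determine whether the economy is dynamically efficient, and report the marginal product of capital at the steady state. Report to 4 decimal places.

Break-even investment rate: n + g + δ = 0.03 + 0.01 + 0.03 = 0.07.
Steady-state k*: s·k^0.49 = 0.07·k gives k* = (0.35/0.07)^(1/0.51) ≈ 23.4709.
MPK = 0.49·23.4709^(-0.51) ≈ 0.0980.
MPK > n+g+δ = 0.07, so the economy is dynamically efficient (under-saving).

dynamically efficient; MPK ≈ 0.0980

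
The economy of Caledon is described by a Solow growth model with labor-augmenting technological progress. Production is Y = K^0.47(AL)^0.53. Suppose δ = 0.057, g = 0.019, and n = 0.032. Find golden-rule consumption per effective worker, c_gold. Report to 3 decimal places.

c_gold ≈ 1.953

The effective depreciation rate is n + g + δ = 0.032 + 0.019 + 0.057 = 0.108.
Golden rule sets MPK = n+g+δ: 0.47·k^(0.47−1) = 0.108, so k_gold = (0.47/0.108)^(1/0.53) ≈ 16.0341.
y_gold = 16.0341^0.47 ≈ 3.6844.
c_gold = y_gold − (n+g+δ)·k_gold = 3.6844 − 0.108·16.0341 ≈ 1.9528.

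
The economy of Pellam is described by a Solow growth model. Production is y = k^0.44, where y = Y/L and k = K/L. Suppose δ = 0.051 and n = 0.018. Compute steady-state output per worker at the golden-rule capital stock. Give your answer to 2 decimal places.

The effective depreciation rate is n + δ = 0.018 + 0.051 = 0.069.
At the golden rule the marginal product of capital equals n+δ: 0.44·k^(0.44−1) = 0.069. Solving, k_gold = (0.44/0.069)^(1/0.56) ≈ 27.3396.
Output: y_gold = k_gold^0.44 = 27.3396^0.44 ≈ 4.2873.

y_gold ≈ 4.29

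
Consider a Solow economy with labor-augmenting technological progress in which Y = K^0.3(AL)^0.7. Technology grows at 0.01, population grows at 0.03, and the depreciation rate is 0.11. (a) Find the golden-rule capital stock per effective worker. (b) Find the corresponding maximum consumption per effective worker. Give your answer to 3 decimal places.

Break-even investment rate: n + g + δ = 0.03 + 0.01 + 0.11 = 0.15.
Maximizing c = f(k) − (n+g+δ)·k gives f'(k) = n+g+δ, i.e. 0.3·k^(0.3−1) = 0.15, so k_gold = (0.3/0.15)^(1/0.7) ≈ 2.6918.
y_gold = 2.6918^0.3 ≈ 1.3459; c_gold = y_gold − 0.15·k_gold ≈ 0.9421.

(a) k_gold ≈ 2.692; (b) c_gold ≈ 0.942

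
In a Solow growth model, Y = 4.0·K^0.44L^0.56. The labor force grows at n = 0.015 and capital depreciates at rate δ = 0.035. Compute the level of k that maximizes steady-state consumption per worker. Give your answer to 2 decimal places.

The effective depreciation rate is n + δ = 0.015 + 0.035 = 0.05.
At the golden rule the marginal product of capital equals n+δ: 0.44·4.0·k^(0.44−1) = 0.05. Solving, k_gold = (0.44·4.0/0.05)^(1/0.56) ≈ 577.6747.

k_gold ≈ 577.67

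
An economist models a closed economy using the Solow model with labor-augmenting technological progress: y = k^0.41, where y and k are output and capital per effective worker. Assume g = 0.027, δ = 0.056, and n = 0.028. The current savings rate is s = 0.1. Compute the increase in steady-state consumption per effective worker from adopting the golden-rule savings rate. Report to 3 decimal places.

Δc ≈ 0.626

The effective depreciation rate is n + g + δ = 0.028 + 0.027 + 0.056 = 0.111.
Current steady state (s = 0.1): k* = (0.1/0.111)^(1/0.59) ≈ 0.8379, y* = 0.8379^0.41 ≈ 0.9300, c* = (1−0.1)·0.9300 ≈ 0.8370.
Maximizing c = f(k) − (n+g+δ)·k gives f'(k) = n+g+δ, i.e. 0.41·k^(0.41−1) = 0.111, so k_gold = (0.41/0.111)^(1/0.59) ≈ 9.1579.
y_gold = 9.1579^0.41 ≈ 2.4793, c_gold = y_gold − 0.111·k_gold ≈ 1.4628.
Gain: Δc = 1.4628 − 0.8370 ≈ 0.6258.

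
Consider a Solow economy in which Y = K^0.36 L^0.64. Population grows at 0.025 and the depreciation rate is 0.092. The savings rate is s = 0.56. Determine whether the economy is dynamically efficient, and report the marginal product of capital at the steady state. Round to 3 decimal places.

n + δ = 0.025 + 0.092 = 0.117.
Steady-state k*: s·k^0.36 = 0.117·k gives k* = (0.56/0.117)^(1/0.64) ≈ 11.5479.
MPK = 0.36·11.5479^(-0.64) ≈ 0.0752.
MPK < n+δ = 0.117, so the economy is dynamically inefficient (over-saving).

dynamically inefficient; MPK ≈ 0.075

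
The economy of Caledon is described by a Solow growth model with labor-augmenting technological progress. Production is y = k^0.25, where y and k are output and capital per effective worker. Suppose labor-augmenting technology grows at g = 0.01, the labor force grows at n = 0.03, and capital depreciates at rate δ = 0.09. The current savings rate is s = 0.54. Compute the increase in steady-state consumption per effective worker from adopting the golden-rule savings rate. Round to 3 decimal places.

n + g + δ = 0.03 + 0.01 + 0.09 = 0.13.
Current steady state (s = 0.54): k* = (0.54/0.13)^(1/0.75) ≈ 6.6773, y* = 6.6773^0.25 ≈ 1.6075, c* = (1−0.54)·1.6075 ≈ 0.7394.
Setting f'(k) = n+g+δ gives 0.25·k^(0.25−1) = 0.13, hence k_gold = (0.25/0.13)^(1/0.75) ≈ 2.3915.
y_gold = 2.3915^0.25 ≈ 1.2436, c_gold = y_gold − 0.13·k_gold ≈ 0.9327.
Gain: Δc = 0.9327 − 0.7394 ≈ 0.1932.

Δc ≈ 0.193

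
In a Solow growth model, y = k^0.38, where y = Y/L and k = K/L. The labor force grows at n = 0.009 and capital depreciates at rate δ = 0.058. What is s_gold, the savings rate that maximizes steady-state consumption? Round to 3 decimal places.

Break-even investment rate: n + δ = 0.009 + 0.058 = 0.067.
At the golden rule MPK = n+δ, and in any Cobb-Douglas steady state s = (n+δ)·k/y = MPK·k/y = capital's share 0.38.

s_gold = 0.380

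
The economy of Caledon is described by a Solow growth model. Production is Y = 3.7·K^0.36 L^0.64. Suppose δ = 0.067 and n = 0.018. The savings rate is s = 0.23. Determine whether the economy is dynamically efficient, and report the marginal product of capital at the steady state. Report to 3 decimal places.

n + δ = 0.018 + 0.067 = 0.085.
Steady-state k*: s·A·k^0.36 = 0.085·k gives k* = (0.23·3.7/0.085)^(1/0.64) ≈ 36.5846.
MPK = 0.36·3.7·36.5846^(-0.64) ≈ 0.1330.
MPK > n+δ = 0.085, so the economy is dynamically efficient (under-saving).

dynamically efficient; MPK ≈ 0.133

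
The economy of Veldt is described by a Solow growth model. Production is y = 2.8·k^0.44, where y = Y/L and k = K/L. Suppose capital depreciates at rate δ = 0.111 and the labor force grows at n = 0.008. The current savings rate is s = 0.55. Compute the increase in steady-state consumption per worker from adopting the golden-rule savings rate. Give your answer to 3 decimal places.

Δc ≈ 0.417

Break-even investment rate: n + δ = 0.008 + 0.111 = 0.119.
Current steady state (s = 0.55): k* = (0.55·2.8/0.119)^(1/0.56) ≈ 96.7537, y* = 2.8·96.7537^0.44 ≈ 20.9340, c* = (1−0.55)·20.9340 ≈ 9.4203.
Golden rule sets MPK = n+δ: 0.44·2.8·k^(0.44−1) = 0.119, so k_gold = (0.44·2.8/0.119)^(1/0.56) ≈ 64.9552.
y_gold = 2.8·64.9552^0.44 ≈ 17.5674, c_gold = y_gold − 0.119·k_gold ≈ 9.8378.
Gain: Δc = 9.8378 − 9.4203 ≈ 0.4175.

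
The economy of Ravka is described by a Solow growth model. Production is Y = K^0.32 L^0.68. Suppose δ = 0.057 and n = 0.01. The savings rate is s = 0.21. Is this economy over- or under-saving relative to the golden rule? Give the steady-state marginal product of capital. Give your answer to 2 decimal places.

under-saving; MPK ≈ 0.10

Break-even investment rate: n + δ = 0.01 + 0.057 = 0.067.
Steady-state k*: s·k^0.32 = 0.067·k gives k* = (0.21/0.067)^(1/0.68) ≈ 5.3657.
MPK = 0.32·5.3657^(-0.68) ≈ 0.1021.
MPK > n+δ = 0.067, so the economy is dynamically efficient (under-saving).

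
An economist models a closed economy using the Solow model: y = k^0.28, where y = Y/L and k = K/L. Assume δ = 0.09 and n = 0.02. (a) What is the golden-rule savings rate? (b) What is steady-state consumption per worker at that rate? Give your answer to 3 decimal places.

(a) s_gold = 0.280; (b) c_gold ≈ 1.035

Capital per worker breaks even when investment replaces (n + δ)·k; here n + δ = 0.11.
For Cobb-Douglas, s_gold equals capital's share: s_gold = 0.28.
Golden rule sets MPK = n+δ: 0.28·k^(0.28−1) = 0.11, so k_gold = (0.28/0.11)^(1/0.72) ≈ 3.6607.
y_gold = 3.6607^0.28 ≈ 1.4381; c_gold = (1−0.28)·y_gold ≈ 1.0355.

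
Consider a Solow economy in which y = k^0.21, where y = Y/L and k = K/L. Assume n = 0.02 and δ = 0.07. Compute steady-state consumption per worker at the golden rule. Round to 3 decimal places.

c_gold ≈ 0.990

Break-even investment rate: n + δ = 0.02 + 0.07 = 0.09.
Maximizing c = f(k) − (n+δ)·k gives f'(k) = n+δ, i.e. 0.21·k^(0.21−1) = 0.09, so k_gold = (0.21/0.09)^(1/0.79) ≈ 2.9228.
y_gold = 2.9228^0.21 ≈ 1.2526.
c_gold = y_gold − (n+δ)·k_gold = 1.2526 − 0.09·2.9228 ≈ 0.9896.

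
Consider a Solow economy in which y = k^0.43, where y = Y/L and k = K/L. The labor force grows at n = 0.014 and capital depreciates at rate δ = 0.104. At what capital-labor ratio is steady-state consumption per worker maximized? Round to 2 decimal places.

n + δ = 0.014 + 0.104 = 0.118.
Setting f'(k) = n+δ gives 0.43·k^(0.43−1) = 0.118, hence k_gold = (0.43/0.118)^(1/0.57) ≈ 9.6658.

k_gold ≈ 9.67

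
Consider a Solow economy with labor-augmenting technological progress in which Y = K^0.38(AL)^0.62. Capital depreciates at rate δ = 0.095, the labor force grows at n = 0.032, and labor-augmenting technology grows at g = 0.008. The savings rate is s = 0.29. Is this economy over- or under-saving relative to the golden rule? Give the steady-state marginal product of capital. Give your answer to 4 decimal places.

under-saving; MPK ≈ 0.1769

The effective depreciation rate is n + g + δ = 0.032 + 0.008 + 0.095 = 0.135.
Steady-state k*: s·k^0.38 = 0.135·k gives k* = (0.29/0.135)^(1/0.62) ≈ 3.4323.
MPK = 0.38·3.4323^(-0.62) ≈ 0.1769.
MPK > n+g+δ = 0.135, so the economy is dynamically efficient (under-saving).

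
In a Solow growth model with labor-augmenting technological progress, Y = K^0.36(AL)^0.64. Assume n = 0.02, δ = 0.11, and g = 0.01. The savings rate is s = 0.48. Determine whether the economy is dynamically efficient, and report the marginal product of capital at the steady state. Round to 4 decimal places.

dynamically inefficient; MPK ≈ 0.1050

Capital per effective worker breaks even when investment replaces (n + g + δ)·k; here n + g + δ = 0.14.
Steady-state k*: s·k^0.36 = 0.14·k gives k* = (0.48/0.14)^(1/0.64) ≈ 6.8567.
MPK = 0.36·6.8567^(-0.64) ≈ 0.1050.
MPK < n+g+δ = 0.14, so the economy is dynamically inefficient (over-saving).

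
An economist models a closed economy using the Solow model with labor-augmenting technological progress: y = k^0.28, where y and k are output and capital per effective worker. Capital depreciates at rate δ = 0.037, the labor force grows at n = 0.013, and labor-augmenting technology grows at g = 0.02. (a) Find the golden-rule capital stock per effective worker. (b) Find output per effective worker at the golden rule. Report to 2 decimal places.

Capital per effective worker breaks even when investment replaces (n + g + δ)·k; here n + g + δ = 0.07.
Golden rule sets MPK = n+g+δ: 0.28·k^(0.28−1) = 0.07, so k_gold = (0.28/0.07)^(1/0.72) ≈ 6.8580.
y_gold = 6.8580^0.28 ≈ 1.7145.

(a) k_gold ≈ 6.86; (b) y_gold ≈ 1.71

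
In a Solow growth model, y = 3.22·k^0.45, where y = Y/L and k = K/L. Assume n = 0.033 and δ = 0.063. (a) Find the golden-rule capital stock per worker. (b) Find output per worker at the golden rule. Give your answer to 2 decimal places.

(a) k_gold ≈ 139.08; (b) y_gold ≈ 29.67

n + δ = 0.033 + 0.063 = 0.096.
At the golden rule the marginal product of capital equals n+δ: 0.45·3.22·k^(0.45−1) = 0.096. Solving, k_gold = (0.45·3.22/0.096)^(1/0.55) ≈ 139.0809.
y_gold = 3.22·139.0809^0.45 ≈ 29.6706.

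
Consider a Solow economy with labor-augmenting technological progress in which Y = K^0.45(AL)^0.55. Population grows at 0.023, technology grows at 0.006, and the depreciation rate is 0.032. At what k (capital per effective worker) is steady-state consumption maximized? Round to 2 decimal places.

k_gold ≈ 37.84

Capital per effective worker breaks even when investment replaces (n + g + δ)·k; here n + g + δ = 0.061.
Golden rule sets MPK = n+g+δ: 0.45·k^(0.45−1) = 0.061, so k_gold = (0.45/0.061)^(1/0.55) ≈ 37.8415.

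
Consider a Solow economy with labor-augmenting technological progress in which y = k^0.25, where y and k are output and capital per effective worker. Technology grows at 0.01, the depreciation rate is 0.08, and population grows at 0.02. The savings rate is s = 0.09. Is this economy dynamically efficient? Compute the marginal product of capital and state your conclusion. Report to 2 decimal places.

dynamically efficient; MPK ≈ 0.31

Break-even investment rate: n + g + δ = 0.02 + 0.01 + 0.08 = 0.11.
Steady-state k*: s·k^0.25 = 0.11·k gives k* = (0.09/0.11)^(1/0.75) ≈ 0.7652.
MPK = 0.25·0.7652^(-0.75) ≈ 0.3056.
MPK > n+g+δ = 0.11, so the economy is dynamically efficient (under-saving).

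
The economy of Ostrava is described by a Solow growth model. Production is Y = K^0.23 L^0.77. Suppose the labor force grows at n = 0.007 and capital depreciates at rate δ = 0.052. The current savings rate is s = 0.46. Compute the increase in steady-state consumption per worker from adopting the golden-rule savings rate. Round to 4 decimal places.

Δc ≈ 0.1588

n + δ = 0.007 + 0.052 = 0.059.
Current steady state (s = 0.46): k* = (0.46/0.059)^(1/0.77) ≈ 14.3986, y* = 14.3986^0.23 ≈ 1.8468, c* = (1−0.46)·1.8468 ≈ 0.9973.
At the golden rule the marginal product of capital equals n+δ: 0.23·k^(0.23−1) = 0.059. Solving, k_gold = (0.23/0.059)^(1/0.77) ≈ 5.8529.
y_gold = 5.8529^0.23 ≈ 1.5014, c_gold = y_gold − 0.059·k_gold ≈ 1.1561.
Gain: Δc = 1.1561 − 0.9973 ≈ 0.1588.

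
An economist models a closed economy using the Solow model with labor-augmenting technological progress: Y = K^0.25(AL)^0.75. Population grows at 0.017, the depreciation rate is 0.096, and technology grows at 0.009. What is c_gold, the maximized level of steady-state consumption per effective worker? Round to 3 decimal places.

Break-even investment rate: n + g + δ = 0.017 + 0.009 + 0.096 = 0.122.
Setting f'(k) = n+g+δ gives 0.25·k^(0.25−1) = 0.122, hence k_gold = (0.25/0.122)^(1/0.75) ≈ 2.6028.
y_gold = 2.6028^0.25 ≈ 1.2702.
c_gold = y_gold − (n+g+δ)·k_gold = 1.2702 − 0.122·2.6028 ≈ 0.9526.

c_gold ≈ 0.953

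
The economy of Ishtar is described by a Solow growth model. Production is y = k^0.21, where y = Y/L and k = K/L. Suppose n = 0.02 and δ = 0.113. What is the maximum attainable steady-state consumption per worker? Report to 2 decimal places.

c_gold ≈ 0.89

Break-even investment rate: n + δ = 0.02 + 0.113 = 0.133.
At the golden rule the marginal product of capital equals n+δ: 0.21·k^(0.21−1) = 0.133. Solving, k_gold = (0.21/0.133)^(1/0.79) ≈ 1.7828.
y_gold = 1.7828^0.21 ≈ 1.1291.
c_gold = y_gold − (n+δ)·k_gold = 1.1291 − 0.133·1.7828 ≈ 0.8920.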